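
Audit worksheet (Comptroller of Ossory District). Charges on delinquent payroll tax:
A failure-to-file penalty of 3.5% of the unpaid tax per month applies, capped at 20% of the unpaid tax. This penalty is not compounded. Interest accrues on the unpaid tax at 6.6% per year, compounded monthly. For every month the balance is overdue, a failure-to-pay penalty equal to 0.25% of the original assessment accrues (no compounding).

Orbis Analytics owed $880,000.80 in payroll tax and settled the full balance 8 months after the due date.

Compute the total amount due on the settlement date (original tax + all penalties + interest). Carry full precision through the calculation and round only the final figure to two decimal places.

$1,113,074.63

Failure-to-file: 8 × 3.5% × $880,000.80 = $246,400.22…, capped at 20% × $880,000.80 = $176,000.16
Failure-to-pay penalty = 0.25% × $880,000.80 × 8 mo = $17,600.02…
Interest (6.6%/yr ÷ 12 = 0.55%/month): $880,000.80 × ((1 + 0.0055)^8 − 1) = $39,473.6515…
Total = $880,000.80 + $193,600.1760 + $39,473.6515… = $1,113,074.63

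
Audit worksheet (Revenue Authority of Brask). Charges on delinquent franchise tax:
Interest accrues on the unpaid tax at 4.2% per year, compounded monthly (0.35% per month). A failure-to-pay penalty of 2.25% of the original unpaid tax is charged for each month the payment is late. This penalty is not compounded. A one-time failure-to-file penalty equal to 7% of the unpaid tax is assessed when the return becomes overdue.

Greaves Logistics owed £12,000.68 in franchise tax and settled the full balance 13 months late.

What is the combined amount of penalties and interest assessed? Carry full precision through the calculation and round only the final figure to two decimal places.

Failure-to-file penalty: 7% × £12,000.68 = £840.05…
Failure-to-pay penalty = 2.25% × £12,000.68 × 13 mo = £3,510.20…
Interest: £12,000.68 × ((1 + 0.0035)^13 − 1) = £12,000.68 × 0.0464679… = £557.6460…
Penalties + interest = £4,350.2465 + £557.6460… = £4,907.89

£4,907.89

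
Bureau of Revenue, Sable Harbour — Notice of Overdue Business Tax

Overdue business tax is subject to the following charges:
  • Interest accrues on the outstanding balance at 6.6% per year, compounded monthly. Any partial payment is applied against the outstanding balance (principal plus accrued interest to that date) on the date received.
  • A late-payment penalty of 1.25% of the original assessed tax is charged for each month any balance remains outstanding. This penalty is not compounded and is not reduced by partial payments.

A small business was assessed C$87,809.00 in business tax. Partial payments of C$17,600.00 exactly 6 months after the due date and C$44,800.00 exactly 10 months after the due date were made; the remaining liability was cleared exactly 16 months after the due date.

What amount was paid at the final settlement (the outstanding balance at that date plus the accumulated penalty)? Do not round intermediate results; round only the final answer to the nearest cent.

Monthly rate = 6.6% ÷ 12 = 0.55%
Balance at month 6: C$87,809.0000 × (1 + 0.0055)^6 = C$90,746.8337…
After C$17,600.00 payment: C$90,746.8337… − C$17,600.00 = C$73,146.8337…
Balance at month 10: C$73,146.8337… × (1 + 0.0055)^4 = C$74,769.3890…
After C$44,800.00 payment: C$74,769.3890… − C$44,800.00 = C$29,969.3890…
Balance at month 16: C$29,969.3890… × (1 + 0.0055)^6 = C$30,972.0775…
Penalty: 16 × 1.25% × C$87,809.00 = C$17,561.80
Final settlement = outstanding balance + penalty = C$30,972.0775… + C$17,561.80 = C$48,533.88

C$48,533.88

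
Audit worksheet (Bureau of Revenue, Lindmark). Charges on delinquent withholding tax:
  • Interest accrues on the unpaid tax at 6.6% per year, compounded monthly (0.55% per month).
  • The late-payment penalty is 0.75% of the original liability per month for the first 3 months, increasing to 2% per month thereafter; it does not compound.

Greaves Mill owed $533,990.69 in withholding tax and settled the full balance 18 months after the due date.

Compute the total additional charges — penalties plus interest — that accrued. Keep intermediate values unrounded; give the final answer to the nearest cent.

Penalty, months 1–3: 3 × 0.75% × $533,990.69 = $12,014.79…
Penalty, months 4–18: 15 × 2% × $533,990.69 = $160,197.21…
Interest: $533,990.69 × ((1 + 0.0055)^18 − 1) = $533,990.69 × 0.1037669… = $55,410.5349…
Penalties + interest = $172,211.9975… + $55,410.5349… = $227,622.53

$227,622.53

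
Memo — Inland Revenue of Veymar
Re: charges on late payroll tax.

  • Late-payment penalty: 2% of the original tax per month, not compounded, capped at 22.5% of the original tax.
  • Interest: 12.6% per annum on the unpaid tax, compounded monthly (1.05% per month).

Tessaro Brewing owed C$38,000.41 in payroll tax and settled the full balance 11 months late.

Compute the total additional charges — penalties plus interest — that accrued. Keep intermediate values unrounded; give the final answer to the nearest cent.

Penalty: 11 × 2% × C$38,000.41 = C$8,360.09… (below the 22.5% cap of C$8,550.09…)
Interest: C$38,000.41 × ((1 + 0.0105)^11 − 1) = C$38,000.41 × 0.1217588… = C$4,626.8854…
Penalties + interest = C$8,360.0902 + C$4,626.8854… = C$12,986.98

C$12,986.98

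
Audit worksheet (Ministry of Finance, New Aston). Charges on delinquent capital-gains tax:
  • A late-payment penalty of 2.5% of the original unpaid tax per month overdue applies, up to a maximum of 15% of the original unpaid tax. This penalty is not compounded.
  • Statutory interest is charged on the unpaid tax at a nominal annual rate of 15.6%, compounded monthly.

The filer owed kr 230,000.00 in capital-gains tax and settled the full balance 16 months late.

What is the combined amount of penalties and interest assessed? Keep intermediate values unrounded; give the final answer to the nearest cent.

kr 87,299.71

Penalty (uncapped): 16 × 2.5% × kr 230,000.00 = kr 92,000.00; cap = 15% × kr 230,000.00 = kr 34,500.00 → penalty = kr 34,500.00
Interest (15.6%/yr ÷ 12 = 1.3%/month): kr 230,000.00 × ((1 + 0.013)^16 − 1) = kr 52,799.7113…
Penalties + interest = kr 34,500.0000 + kr 52,799.7113… = kr 87,299.71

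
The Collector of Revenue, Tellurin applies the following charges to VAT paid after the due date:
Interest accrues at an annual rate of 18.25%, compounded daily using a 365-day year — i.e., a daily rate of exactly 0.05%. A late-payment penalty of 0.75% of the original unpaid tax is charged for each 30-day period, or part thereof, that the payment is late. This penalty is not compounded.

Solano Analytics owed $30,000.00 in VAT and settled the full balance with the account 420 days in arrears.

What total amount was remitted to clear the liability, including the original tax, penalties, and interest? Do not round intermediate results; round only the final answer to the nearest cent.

Penalty periods: ⌈420/30⌉ = 14; penalty = 14 × 0.75% × $30,000.00 = $3,150.00
Interest: $30,000.00 × ((1 + 0.0005)^420 − 1) = $30,000.00 × 0.23361332… = $7,008.3995…
Total = $30,000.00 + $3,150.0000 + $7,008.3995… = $40,158.40

$40,158.40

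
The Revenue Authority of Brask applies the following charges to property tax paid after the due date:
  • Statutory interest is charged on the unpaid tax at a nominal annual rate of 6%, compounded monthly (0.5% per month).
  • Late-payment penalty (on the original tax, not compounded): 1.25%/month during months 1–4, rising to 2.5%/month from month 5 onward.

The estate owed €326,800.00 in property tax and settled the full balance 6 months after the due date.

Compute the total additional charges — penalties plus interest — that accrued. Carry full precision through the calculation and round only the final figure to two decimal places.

Penalty, months 1–4: 4 × 1.25% × €326,800.00 = €16,340.00
Penalty, months 5–6: 2 × 2.5% × €326,800.00 = €16,340.00
Interest: €326,800.00 × ((1 + 0.005)^6 − 1) = €326,800.00 × 0.0303775… = €9,927.3701…
Penalties + interest = €32,680.0000 + €9,927.3701… = €42,607.37

€42,607.37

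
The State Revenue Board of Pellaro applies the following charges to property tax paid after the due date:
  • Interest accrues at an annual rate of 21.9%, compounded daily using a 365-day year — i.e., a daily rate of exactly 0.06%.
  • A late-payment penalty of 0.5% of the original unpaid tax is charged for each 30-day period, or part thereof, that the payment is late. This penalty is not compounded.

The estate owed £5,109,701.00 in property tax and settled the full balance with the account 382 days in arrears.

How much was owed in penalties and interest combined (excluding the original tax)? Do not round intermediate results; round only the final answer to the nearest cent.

£1,647,914.84

Penalty periods: ⌈382/30⌉ = 13; penalty = 13 × 0.5% × £5,109,701.00 = £332,130.57…
Interest: £5,109,701.00 × ((1 + 0.0006)^382 − 1) = £5,109,701.00 × 0.25750710… = £1,315,784.2760…
Penalties + interest = £332,130.5650 + £1,315,784.2760… = £1,647,914.84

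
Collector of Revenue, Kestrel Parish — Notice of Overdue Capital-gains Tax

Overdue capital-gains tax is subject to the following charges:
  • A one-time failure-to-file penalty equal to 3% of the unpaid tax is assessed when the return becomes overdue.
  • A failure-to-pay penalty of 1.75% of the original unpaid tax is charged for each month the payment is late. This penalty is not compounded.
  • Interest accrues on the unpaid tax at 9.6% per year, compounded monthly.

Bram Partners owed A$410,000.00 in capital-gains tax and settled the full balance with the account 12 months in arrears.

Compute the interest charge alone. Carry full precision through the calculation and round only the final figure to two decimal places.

Interest (9.6%/yr ÷ 12 = 0.8%/month): A$410,000.00 × ((1 + 0.008)^12 − 1) = A$41,138.8644…

A$41,138.86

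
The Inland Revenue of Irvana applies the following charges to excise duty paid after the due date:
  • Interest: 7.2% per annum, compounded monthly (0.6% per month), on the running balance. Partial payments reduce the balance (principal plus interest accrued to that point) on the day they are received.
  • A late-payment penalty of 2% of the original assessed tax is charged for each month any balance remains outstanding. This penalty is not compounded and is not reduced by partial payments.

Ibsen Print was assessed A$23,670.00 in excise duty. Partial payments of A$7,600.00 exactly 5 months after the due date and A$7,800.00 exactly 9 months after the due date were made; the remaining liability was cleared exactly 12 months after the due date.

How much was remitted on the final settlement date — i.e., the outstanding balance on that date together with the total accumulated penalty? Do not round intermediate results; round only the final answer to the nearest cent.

Balance at month 5: A$23,670.0000 × (1 + 0.006)^5 = A$24,388.6725…
After A$7,600.00 payment: A$24,388.6725… − A$7,600.00 = A$16,788.6725…
Balance at month 9: A$16,788.6725… × (1 + 0.006)^4 = A$17,195.2415…
After A$7,800.00 payment: A$17,195.2415… − A$7,800.00 = A$9,395.2415…
Balance at month 12: A$9,395.2415… × (1 + 0.006)^3 = A$9,565.3726…
Penalty: 12 × 2% × A$23,670.00 = A$5,680.80
Final settlement = outstanding balance + penalty = A$9,565.3726… + A$5,680.80 = A$15,246.17

A$15,246.17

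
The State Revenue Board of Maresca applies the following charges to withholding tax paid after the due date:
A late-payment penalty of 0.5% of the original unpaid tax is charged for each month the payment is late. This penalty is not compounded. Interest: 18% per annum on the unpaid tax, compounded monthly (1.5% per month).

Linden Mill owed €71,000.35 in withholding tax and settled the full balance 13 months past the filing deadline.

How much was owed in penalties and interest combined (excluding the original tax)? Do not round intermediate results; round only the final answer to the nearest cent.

€19,777.32

Late-payment penalty: 13 × 0.5% × €71,000.35 = €4,615.02…
Interest: €71,000.35 × ((1 + 0.015)^13 − 1) = €71,000.35 × 0.2135524… = €15,162.2983…
Penalties + interest = €4,615.0228… + €15,162.2983… = €19,777.32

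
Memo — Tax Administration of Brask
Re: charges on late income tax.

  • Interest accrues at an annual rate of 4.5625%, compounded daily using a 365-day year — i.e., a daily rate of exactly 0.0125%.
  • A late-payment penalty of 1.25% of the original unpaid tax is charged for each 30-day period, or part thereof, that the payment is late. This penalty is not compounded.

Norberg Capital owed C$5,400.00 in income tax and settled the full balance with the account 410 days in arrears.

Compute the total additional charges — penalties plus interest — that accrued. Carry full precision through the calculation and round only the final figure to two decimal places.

Penalty periods: ⌈410/30⌉ = 14; penalty = 14 × 1.25% × C$5,400.00 = C$945.00
Interest: C$5,400.00 × ((1 + 0.000125)^410 − 1) = C$5,400.00 × 0.05258264… = C$283.9462…
Penalties + interest = C$945.0000 + C$283.9462… = C$1,228.95

C$1,228.95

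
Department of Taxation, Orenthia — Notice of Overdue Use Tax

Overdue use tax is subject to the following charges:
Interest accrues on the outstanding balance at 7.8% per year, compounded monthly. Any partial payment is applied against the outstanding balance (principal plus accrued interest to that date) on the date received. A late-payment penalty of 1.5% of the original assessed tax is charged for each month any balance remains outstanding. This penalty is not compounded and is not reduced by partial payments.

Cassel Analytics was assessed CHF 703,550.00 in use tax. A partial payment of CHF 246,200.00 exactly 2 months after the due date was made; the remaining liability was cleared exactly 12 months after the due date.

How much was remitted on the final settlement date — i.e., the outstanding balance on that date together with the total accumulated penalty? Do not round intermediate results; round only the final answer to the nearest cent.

CHF 624,391.59

Monthly rate = 7.8% ÷ 12 = 0.65%
Balance at month 2: CHF 703,550.0000 × (1 + 0.0065)^2 = CHF 712,725.8750…
After CHF 246,200.00 payment: CHF 712,725.8750… − CHF 246,200.00 = CHF 466,525.8750…
Balance at month 12: CHF 466,525.8750… × (1 + 0.0065)^10 = CHF 497,752.5898…
Penalty: 12 × 1.5% × CHF 703,550.00 = CHF 126,639.00
Final settlement = outstanding balance + penalty = CHF 497,752.5898… + CHF 126,639.00 = CHF 624,391.59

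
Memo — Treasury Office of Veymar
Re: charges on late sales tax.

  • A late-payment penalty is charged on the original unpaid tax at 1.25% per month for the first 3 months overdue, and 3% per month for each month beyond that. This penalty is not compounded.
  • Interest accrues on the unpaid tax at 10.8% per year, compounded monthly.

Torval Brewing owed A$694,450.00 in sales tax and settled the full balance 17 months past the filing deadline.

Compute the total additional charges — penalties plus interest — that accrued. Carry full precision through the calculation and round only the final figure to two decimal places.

A$431,967.14

Penalty, months 1–3: 3 × 1.25% × A$694,450.00 = A$26,041.88…
Penalty, months 4–17: 14 × 3% × A$694,450.00 = A$291,669.00
Interest (10.8%/yr ÷ 12 = 0.9%/month): A$694,450.00 × ((1 + 0.009)^17 − 1) = A$114,256.2663…
Penalties + interest = A$317,710.8750 + A$114,256.2663… = A$431,967.14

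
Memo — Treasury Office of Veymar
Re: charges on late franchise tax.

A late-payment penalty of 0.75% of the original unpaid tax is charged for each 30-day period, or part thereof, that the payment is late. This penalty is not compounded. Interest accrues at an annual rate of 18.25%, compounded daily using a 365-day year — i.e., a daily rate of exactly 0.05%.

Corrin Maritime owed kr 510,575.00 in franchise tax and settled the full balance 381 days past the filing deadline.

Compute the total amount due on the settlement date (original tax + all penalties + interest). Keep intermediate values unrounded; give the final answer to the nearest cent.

kr 667,473.05

Penalty periods: ⌈381/30⌉ = 13; penalty = 13 × 0.75% × kr 510,575.00 = kr 49,781.06…
Interest: kr 510,575.00 × ((1 + 0.0005)^381 − 1) = kr 510,575.00 × 0.20979677… = kr 107,116.9883…
Total = kr 510,575.00 + kr 49,781.0625 + kr 107,116.9883… = kr 667,473.05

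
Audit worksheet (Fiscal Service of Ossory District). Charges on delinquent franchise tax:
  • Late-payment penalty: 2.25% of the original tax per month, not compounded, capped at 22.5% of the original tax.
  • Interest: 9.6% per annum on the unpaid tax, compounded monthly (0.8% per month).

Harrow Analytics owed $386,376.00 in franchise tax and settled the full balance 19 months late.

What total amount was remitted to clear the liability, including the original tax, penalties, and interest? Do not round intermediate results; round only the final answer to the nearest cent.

$536,466.23

Penalty (uncapped): 19 × 2.25% × $386,376.00 = $165,175.74; cap = 22.5% × $386,376.00 = $86,934.60 → penalty = $86,934.60
Interest: $386,376.00 × ((1 + 0.008)^19 − 1) = $386,376.00 × 0.1634564… = $63,155.6270…
Total = $386,376.00 + $86,934.6000 + $63,155.6270… = $536,466.23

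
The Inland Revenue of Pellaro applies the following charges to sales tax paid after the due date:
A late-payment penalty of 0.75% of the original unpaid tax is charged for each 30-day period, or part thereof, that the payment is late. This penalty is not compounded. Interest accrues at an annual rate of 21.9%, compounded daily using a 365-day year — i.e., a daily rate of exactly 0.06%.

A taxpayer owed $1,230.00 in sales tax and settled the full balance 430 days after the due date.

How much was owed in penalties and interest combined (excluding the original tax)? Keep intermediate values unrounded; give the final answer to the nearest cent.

Penalty periods: ⌈430/30⌉ = 15; penalty = 15 × 0.75% × $1,230.00 = $138.38…
Interest: $1,230.00 × ((1 + 0.0006)^430 − 1) = $1,230.00 × 0.29423868… = $361.9136…
Penalties + interest = $138.3750 + $361.9136… = $500.29

$500.29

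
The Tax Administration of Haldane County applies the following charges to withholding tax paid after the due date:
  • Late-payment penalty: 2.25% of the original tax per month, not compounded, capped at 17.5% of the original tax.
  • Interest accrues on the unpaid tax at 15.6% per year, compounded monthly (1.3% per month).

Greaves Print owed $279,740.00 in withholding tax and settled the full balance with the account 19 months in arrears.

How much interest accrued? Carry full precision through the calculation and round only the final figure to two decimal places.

Interest: $279,740.00 × ((1 + 0.013)^19 − 1) = $279,740.00 × 0.2781430… = $77,807.7360…

$77,807.74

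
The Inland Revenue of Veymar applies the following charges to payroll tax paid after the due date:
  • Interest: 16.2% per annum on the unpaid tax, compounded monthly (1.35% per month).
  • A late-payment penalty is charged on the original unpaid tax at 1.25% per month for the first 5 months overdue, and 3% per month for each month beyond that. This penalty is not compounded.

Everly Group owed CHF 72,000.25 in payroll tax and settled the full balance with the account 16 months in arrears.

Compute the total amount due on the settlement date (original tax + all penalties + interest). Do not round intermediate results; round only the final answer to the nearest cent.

CHF 117,490.75

Penalty, months 1–5: 5 × 1.25% × CHF 72,000.25 = CHF 4,500.02…
Penalty, months 6–16: 11 × 3% × CHF 72,000.25 = CHF 23,760.08…
Interest: CHF 72,000.25 × ((1 + 0.0135)^16 − 1) = CHF 72,000.25 × 0.2393103… = CHF 17,230.3992…
Total = CHF 72,000.25 + CHF 28,260.0981… + CHF 17,230.3992… = CHF 117,490.75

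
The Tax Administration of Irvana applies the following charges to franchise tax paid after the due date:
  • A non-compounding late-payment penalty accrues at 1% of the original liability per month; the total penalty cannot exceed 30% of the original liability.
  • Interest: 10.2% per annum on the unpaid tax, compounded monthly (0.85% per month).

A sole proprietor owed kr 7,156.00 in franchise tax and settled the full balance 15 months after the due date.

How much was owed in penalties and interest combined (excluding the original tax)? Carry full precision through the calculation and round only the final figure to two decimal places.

kr 2,042.13

Penalty: 15 × 1% × kr 7,156.00 = kr 1,073.40 (below the 30% cap of kr 2,146.80)
Interest: kr 7,156.00 × ((1 + 0.0085)^15 − 1) = kr 7,156.00 × 0.1353729… = kr 968.7287…
Penalties + interest = kr 1,073.4000 + kr 968.7287… = kr 2,042.13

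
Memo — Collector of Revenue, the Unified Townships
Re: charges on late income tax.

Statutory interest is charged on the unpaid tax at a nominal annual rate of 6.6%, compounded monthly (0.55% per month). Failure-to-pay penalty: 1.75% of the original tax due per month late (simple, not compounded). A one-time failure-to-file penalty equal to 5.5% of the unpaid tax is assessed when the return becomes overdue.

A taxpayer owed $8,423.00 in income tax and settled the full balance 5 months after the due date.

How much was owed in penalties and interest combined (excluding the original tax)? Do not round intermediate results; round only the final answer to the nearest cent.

Failure-to-file penalty: 5.5% × $8,423.00 = $463.27…
Failure-to-pay penalty = 1.75% × $8,423.00 × 5 mo = $737.01…
Interest: $8,423.00 × ((1 + 0.0055)^5 − 1) = $8,423.00 × 0.0278042… = $234.1945…
Penalties + interest = $1,200.2775 + $234.1945… = $1,434.47

$1,434.47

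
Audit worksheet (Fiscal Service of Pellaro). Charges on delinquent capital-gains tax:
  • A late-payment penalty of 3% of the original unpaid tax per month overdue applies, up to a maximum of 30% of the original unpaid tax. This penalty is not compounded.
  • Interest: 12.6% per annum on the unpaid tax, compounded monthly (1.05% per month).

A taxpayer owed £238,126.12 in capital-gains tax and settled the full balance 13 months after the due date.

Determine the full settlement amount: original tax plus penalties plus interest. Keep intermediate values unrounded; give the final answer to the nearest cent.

£344,196.89

Penalty (uncapped): 13 × 3% × £238,126.12 = £92,869.19…; cap = 30% × £238,126.12 = £71,437.84… → penalty = £71,437.84…
Interest: £238,126.12 × ((1 + 0.0105)^13 − 1) = £238,126.12 × 0.1454394… = £34,632.9291…
Total = £238,126.12 + £71,437.8360 + £34,632.9291… = £344,196.89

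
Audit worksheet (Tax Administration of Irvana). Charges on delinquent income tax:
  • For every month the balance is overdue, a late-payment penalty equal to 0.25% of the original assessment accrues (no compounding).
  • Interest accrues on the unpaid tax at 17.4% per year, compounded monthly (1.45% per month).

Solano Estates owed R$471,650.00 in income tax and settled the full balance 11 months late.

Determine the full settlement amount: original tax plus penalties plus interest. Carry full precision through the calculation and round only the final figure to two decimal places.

Late-payment penalty = 0.25% × R$471,650.00 × 11 mo = R$12,970.38…
Interest: R$471,650.00 × ((1 + 0.0145)^11 − 1) = R$471,650.00 × 0.1715817… = R$80,926.4905…
Total = R$471,650.00 + R$12,970.3750 + R$80,926.4905… = R$565,546.87

R$565,546.87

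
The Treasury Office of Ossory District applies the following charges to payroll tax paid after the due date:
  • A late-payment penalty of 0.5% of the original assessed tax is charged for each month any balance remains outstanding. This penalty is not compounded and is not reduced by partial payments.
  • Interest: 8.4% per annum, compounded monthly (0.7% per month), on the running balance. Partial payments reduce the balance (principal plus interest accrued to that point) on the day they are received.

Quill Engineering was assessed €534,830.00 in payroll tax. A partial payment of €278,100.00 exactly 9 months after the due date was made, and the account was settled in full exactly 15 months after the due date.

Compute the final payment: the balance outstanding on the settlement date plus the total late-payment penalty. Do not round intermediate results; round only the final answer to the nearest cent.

Balance at month 9: €534,830.0000 × (1 + 0.007)^9 = €569,483.3026…
After €278,100.00 payment: €569,483.3026… − €278,100.00 = €291,383.3026…
Balance at month 15: €291,383.3026… × (1 + 0.007)^6 = €303,837.5774…
Penalty: 15 × 0.5% × €534,830.00 = €40,112.25
Final settlement = outstanding balance + penalty = €303,837.5774… + €40,112.25 = €343,949.83

€343,949.83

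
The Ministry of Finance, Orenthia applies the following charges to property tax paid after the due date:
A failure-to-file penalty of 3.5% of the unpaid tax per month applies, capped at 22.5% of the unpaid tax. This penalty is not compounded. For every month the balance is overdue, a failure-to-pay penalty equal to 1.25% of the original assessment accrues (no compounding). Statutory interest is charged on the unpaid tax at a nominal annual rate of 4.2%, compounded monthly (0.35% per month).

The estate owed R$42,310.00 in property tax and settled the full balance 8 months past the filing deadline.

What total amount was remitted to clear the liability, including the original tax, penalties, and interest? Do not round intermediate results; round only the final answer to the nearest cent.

R$57,260.04

Failure-to-file: 8 × 3.5% × R$42,310.00 = R$11,846.80, capped at 22.5% × R$42,310.00 = R$9,519.75
Failure-to-pay penalty: 8 × 1.25% × R$42,310.00 = R$4,231.00
Interest: R$42,310.00 × ((1 + 0.0035)^8 − 1) = R$42,310.00 × 0.0283454… = R$1,199.2944…
Total = R$42,310.00 + R$13,750.7500 + R$1,199.2944… = R$57,260.04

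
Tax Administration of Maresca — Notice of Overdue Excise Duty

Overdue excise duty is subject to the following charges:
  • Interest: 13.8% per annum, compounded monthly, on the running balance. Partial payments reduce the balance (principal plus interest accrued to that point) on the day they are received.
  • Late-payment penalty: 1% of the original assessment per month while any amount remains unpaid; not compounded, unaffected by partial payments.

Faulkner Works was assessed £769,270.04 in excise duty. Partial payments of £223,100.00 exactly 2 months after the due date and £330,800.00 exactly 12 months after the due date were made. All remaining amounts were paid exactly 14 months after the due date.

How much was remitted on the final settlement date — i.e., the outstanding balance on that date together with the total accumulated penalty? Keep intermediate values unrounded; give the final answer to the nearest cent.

Monthly rate = 13.8% ÷ 12 = 1.15%
Balance at month 2: £769,270.0400 × (1 + 0.0115)^2 = £787,064.9869…
After £223,100.00 payment: £787,064.9869… − £223,100.00 = £563,964.9869…
Balance at month 12: £563,964.9869… × (1 + 0.0115)^10 = £632,282.2837…
After £330,800.00 payment: £632,282.2837… − £330,800.00 = £301,482.2837…
Balance at month 14: £301,482.2837… × (1 + 0.0115)^2 = £308,456.2472…
Penalty: 14 × 1% × £769,270.04 = £107,697.81…
Final settlement = outstanding balance + penalty = £308,456.2472… + £107,697.81… = £416,154.05

£416,154.05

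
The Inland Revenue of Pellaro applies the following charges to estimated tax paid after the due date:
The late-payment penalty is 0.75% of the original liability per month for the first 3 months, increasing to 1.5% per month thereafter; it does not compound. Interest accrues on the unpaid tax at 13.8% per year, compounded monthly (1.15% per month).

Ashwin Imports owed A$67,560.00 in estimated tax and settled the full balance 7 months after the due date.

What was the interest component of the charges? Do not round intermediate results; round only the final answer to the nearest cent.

Interest: A$67,560.00 × ((1 + 0.0115)^7 − 1) = A$67,560.00 × 0.0833311… = A$5,629.8489…

A$5,629.85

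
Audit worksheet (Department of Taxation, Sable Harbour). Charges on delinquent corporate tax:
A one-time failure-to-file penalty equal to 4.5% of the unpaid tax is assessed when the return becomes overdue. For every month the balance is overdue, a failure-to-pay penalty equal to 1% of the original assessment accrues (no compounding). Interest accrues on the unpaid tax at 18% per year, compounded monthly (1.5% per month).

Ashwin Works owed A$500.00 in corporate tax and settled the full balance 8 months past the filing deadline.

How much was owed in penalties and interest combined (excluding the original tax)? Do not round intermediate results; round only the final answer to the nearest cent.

Failure-to-file penalty: 4.5% × A$500.00 = A$22.50
Failure-to-pay penalty = 1% × A$500.00 × 8 mo = A$40.00
Interest: A$500.00 × ((1 + 0.015)^8 − 1) = A$500.00 × 0.1264926… = A$63.2463…
Penalties + interest = A$62.5000 + A$63.2463… = A$125.75

A$125.75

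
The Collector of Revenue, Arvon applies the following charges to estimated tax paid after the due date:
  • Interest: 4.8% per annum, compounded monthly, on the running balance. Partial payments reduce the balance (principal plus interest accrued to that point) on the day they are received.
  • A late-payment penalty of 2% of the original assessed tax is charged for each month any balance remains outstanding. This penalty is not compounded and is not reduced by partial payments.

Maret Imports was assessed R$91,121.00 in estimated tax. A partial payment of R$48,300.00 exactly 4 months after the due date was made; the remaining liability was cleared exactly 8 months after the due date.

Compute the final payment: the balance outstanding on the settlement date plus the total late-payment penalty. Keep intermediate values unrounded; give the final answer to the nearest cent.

R$59,579.93

Monthly rate = 4.8% ÷ 12 = 0.4%
Balance at month 4: R$91,121.0000 × (1 + 0.004)^4 = R$92,587.7070…
After R$48,300.00 payment: R$92,587.7070… − R$48,300.00 = R$44,287.7070…
Balance at month 8: R$44,287.7070… × (1 + 0.004)^4 = R$45,000.5732…
Penalty: 8 × 2% × R$91,121.00 = R$14,579.36
Final settlement = outstanding balance + penalty = R$45,000.5732… + R$14,579.36 = R$59,579.93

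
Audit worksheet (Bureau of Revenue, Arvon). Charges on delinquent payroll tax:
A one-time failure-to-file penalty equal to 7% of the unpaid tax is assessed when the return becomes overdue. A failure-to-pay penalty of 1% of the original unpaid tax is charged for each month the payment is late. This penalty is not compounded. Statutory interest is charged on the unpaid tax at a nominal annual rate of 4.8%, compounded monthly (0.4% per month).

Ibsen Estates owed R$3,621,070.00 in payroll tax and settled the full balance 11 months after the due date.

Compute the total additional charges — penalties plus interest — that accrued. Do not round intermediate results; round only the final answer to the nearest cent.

Failure-to-file penalty: 7% × R$3,621,070.00 = R$253,474.90
Failure-to-pay penalty: 11 × 1% × R$3,621,070.00 = R$398,317.70
Interest: R$3,621,070.00 × ((1 + 0.004)^11 − 1) = R$3,621,070.00 × 0.0448906… = R$162,552.1677…
Penalties + interest = R$651,792.6000 + R$162,552.1677… = R$814,344.77

R$814,344.77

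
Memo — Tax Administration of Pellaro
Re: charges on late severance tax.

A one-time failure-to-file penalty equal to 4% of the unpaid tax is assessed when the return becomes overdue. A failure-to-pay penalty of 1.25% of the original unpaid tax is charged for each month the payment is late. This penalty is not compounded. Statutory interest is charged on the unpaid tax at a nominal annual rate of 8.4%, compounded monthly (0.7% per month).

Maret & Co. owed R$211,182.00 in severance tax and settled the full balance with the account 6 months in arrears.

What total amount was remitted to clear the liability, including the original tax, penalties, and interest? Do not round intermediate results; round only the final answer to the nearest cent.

Failure-to-file penalty: 4% × R$211,182.00 = R$8,447.28
Failure-to-pay penalty: 6 × 1.25% × R$211,182.00 = R$15,838.65
Interest: R$211,182.00 × ((1 + 0.007)^6 − 1) = R$211,182.00 × 0.0427419… = R$9,026.3191…
Total = R$211,182.00 + R$24,285.9300 + R$9,026.3191… = R$244,494.25

R$244,494.25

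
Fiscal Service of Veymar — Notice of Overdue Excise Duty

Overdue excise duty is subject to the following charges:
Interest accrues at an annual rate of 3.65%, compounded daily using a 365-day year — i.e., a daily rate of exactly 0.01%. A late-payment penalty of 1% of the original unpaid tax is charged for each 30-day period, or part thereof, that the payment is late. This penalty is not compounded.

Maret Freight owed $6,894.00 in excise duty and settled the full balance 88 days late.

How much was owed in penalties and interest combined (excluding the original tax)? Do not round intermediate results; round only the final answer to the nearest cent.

Penalty periods: ⌈88/30⌉ = 3; penalty = 3 × 1% × $6,894.00 = $206.82
Interest: $6,894.00 × ((1 + 0.0001)^88 − 1) = $6,894.00 × 0.00883839… = $60.9319…
Penalties + interest = $206.8200 + $60.9319… = $267.75

$267.75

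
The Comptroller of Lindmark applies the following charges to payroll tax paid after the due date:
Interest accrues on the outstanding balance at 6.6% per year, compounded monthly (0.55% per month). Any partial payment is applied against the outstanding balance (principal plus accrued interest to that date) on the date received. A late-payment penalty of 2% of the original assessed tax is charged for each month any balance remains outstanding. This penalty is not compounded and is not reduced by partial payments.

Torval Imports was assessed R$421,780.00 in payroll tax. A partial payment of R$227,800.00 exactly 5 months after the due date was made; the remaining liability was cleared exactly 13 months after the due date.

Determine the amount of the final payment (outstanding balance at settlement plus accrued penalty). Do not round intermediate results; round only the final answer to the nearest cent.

R$324,597.32

Balance at month 5: R$421,780.0000 × (1 + 0.0055)^5 = R$433,507.2421…
After R$227,800.00 payment: R$433,507.2421… − R$227,800.00 = R$205,707.2421…
Balance at month 13: R$205,707.2421… × (1 + 0.0055)^8 = R$214,934.5246…
Penalty: 13 × 2% × R$421,780.00 = R$109,662.80
Final settlement = outstanding balance + penalty = R$214,934.5246… + R$109,662.80 = R$324,597.32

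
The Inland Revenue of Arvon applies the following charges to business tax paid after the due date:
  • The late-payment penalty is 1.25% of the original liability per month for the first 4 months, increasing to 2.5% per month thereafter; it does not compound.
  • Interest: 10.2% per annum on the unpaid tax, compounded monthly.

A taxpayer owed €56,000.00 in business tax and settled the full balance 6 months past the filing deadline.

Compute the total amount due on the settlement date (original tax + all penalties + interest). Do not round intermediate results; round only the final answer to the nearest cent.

€64,517.38

Penalty, months 1–4: 4 × 1.25% × €56,000.00 = €2,800.00
Penalty, months 5–6: 2 × 2.5% × €56,000.00 = €2,800.00
Interest (10.2%/yr ÷ 12 = 0.85%/month): €56,000.00 × ((1 + 0.0085)^6 − 1) = €2,917.3822…
Total = €56,000.00 + €5,600.0000 + €2,917.3822… = €64,517.38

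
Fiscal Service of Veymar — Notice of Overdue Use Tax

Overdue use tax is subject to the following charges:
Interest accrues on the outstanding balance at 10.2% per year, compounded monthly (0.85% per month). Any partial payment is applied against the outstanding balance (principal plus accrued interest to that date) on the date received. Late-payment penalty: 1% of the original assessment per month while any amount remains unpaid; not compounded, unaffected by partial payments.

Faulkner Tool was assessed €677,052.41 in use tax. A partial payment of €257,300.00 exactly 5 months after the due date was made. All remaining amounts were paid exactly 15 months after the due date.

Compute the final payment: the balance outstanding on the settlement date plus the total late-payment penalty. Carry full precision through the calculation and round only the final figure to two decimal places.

€590,238.55

Balance at month 5: €677,052.4100 × (1 + 0.0085)^5 = €706,320.4834…
After €257,300.00 payment: €706,320.4834… − €257,300.00 = €449,020.4834…
Balance at month 15: €449,020.4834… × (1 + 0.0085)^10 = €488,680.6902…
Penalty: 15 × 1% × €677,052.41 = €101,557.86…
Final settlement = outstanding balance + penalty = €488,680.6902… + €101,557.86… = €590,238.55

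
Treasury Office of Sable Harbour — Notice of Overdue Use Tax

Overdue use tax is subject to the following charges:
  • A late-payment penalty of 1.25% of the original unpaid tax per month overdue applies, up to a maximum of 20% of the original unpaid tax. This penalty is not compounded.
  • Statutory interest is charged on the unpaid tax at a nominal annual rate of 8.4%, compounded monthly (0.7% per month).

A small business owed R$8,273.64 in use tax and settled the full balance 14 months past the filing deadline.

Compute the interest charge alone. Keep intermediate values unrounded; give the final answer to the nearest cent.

Interest: R$8,273.64 × ((1 + 0.007)^14 − 1) = R$8,273.64 × 0.1025863… = R$848.7620…

R$848.76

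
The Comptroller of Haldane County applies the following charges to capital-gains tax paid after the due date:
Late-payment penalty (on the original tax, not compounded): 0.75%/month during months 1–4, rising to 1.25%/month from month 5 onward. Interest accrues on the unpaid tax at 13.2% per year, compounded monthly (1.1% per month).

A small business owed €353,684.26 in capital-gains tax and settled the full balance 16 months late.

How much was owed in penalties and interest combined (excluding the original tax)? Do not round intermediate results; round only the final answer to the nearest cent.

Penalty, months 1–4: 4 × 0.75% × €353,684.26 = €10,610.53…
Penalty, months 5–16: 12 × 1.25% × €353,684.26 = €53,052.64…
Interest: €353,684.26 × ((1 + 0.011)^16 − 1) = €353,684.26 × 0.1912927… = €67,657.2257…
Penalties + interest = €63,663.1668 + €67,657.2257… = €131,320.39

€131,320.39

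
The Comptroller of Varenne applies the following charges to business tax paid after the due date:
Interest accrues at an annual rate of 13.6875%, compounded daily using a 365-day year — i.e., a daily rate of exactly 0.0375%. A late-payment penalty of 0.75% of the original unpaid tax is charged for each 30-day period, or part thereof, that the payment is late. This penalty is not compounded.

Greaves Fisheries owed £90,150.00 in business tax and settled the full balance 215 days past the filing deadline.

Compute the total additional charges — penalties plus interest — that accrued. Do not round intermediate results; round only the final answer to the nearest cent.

£12,976.91

Penalty periods: ⌈215/30⌉ = 8; penalty = 8 × 0.75% × £90,150.00 = £5,409.00
Interest: £90,150.00 × ((1 + 0.000375)^215 − 1) = £90,150.00 × 0.08394795… = £7,567.9078…
Penalties + interest = £5,409.0000 + £7,567.9078… = £12,976.91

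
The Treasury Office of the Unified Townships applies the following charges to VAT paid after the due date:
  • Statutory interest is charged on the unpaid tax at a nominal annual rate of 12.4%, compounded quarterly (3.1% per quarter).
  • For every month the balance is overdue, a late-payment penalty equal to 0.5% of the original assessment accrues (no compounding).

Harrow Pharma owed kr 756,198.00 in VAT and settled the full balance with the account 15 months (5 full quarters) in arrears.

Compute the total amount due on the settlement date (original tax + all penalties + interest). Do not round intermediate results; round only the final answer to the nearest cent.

Late-payment penalty: 15 × 0.5% × kr 756,198.00 = kr 56,714.85
Interest: kr 756,198.00 × ((1 + 0.031)^5 − 1) = kr 756,198.00 × 0.1649126… = kr 124,706.5452…
Total = kr 756,198.00 + kr 56,714.8500 + kr 124,706.5452… = kr 937,619.40

kr 937,619.40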